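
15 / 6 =5 / 2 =2.50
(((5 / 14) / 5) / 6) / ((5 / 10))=1 / 42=0.02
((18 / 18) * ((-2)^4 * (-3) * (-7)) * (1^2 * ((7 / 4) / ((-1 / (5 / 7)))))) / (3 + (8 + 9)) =-21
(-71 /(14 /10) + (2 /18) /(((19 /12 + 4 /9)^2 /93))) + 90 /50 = -8654528 /186515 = -46.40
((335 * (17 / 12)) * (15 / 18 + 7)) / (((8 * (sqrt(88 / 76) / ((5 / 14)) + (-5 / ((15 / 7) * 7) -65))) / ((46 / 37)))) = -9.27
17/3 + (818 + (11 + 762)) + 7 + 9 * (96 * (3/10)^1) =27943/15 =1862.87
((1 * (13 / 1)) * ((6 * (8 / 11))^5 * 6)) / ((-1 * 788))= -4968677376 / 31727047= -156.61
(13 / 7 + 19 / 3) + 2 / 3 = 62 / 7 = 8.86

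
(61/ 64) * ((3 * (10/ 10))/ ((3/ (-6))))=-183/ 32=-5.72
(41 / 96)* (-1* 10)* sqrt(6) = -205* sqrt(6) / 48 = -10.46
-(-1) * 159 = 159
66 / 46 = 33 / 23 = 1.43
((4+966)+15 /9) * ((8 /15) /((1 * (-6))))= -2332 /27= -86.37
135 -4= 131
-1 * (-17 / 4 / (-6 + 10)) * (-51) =-54.19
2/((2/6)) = 6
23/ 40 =0.58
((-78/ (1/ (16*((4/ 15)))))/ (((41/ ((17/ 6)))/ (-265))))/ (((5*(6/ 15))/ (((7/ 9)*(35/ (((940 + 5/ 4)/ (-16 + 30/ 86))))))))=-49441228928/ 35843553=-1379.36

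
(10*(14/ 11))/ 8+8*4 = 739/ 22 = 33.59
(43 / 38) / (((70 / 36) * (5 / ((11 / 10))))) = 0.13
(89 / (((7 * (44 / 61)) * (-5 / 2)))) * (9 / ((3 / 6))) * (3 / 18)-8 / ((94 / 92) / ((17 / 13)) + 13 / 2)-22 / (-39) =-47541029 / 2192190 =-21.69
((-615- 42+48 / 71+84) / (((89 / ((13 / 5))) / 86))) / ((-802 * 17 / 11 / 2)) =99945846 / 43076623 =2.32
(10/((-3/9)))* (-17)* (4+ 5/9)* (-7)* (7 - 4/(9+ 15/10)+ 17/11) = -13145420/99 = -132782.02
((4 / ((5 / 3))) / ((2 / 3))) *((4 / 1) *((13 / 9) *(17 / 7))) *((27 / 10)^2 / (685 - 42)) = 322218 / 562625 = 0.57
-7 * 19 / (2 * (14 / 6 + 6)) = -399 / 50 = -7.98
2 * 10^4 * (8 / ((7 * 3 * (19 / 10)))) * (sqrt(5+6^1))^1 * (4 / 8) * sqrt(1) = 800000 * sqrt(11) / 399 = 6649.87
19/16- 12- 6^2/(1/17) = -9965/16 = -622.81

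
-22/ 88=-0.25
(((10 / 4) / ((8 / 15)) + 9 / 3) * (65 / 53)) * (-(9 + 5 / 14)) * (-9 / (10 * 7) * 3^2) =16966989 / 166208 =102.08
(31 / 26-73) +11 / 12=-11059 / 156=-70.89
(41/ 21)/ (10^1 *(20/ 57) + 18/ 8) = 3116/ 9191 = 0.34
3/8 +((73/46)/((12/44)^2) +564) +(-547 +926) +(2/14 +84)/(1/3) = 14109079/11592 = 1217.14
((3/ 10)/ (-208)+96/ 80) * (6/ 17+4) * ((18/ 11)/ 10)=830169/ 972400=0.85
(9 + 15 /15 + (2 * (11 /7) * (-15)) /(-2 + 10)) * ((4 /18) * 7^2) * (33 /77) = 115 /6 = 19.17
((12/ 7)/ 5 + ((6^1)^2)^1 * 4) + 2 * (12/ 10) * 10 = 5892/ 35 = 168.34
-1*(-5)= 5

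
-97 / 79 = -1.23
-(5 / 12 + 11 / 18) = -1.03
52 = 52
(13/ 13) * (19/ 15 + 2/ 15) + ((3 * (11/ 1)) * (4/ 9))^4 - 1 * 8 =18737807/ 405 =46266.19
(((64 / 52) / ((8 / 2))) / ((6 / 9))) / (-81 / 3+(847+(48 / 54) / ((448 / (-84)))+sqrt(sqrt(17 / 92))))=-2613228588 * 17^(1 / 4) * sqrt(2) * 23^(3 / 4) / 175056595703717975 - 1944 * 17^(3 / 4) * sqrt(2) * 23^(1 / 4) / 175056595703717975+3187512 * sqrt(391) / 175056595703717975+98550947586852 / 175056595703717975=0.00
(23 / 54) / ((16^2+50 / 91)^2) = 190463 / 29431928664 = 0.00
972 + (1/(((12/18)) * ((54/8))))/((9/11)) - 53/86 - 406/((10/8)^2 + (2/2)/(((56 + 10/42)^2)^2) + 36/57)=786.61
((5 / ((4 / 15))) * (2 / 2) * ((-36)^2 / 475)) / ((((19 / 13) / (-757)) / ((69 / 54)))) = -12222522 / 361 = -33857.40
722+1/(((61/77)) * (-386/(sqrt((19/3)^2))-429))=409985515/567849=722.00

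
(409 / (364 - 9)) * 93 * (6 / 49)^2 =1369332 / 852355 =1.61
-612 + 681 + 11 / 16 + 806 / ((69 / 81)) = 373837 / 368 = 1015.86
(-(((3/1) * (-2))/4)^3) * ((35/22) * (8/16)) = 945/352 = 2.68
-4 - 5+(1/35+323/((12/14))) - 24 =72211/210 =343.86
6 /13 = 0.46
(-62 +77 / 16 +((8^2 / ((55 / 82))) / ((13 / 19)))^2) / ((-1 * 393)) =-158611956229 / 3214582800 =-49.34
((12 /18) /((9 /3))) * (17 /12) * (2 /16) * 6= 17 /72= 0.24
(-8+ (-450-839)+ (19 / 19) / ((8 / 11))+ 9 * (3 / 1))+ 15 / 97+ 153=-865605 / 776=-1115.47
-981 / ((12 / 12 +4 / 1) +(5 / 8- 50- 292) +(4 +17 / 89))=698472 / 236515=2.95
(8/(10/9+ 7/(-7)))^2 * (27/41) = 139968/41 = 3413.85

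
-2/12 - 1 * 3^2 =-9.17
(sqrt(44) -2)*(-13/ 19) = 26/ 19 -26*sqrt(11)/ 19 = -3.17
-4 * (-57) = 228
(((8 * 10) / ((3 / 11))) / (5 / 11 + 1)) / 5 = 121 / 3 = 40.33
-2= -2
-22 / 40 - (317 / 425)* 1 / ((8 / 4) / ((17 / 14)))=-351 / 350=-1.00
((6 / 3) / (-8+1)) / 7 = -2 / 49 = -0.04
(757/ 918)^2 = 573049/ 842724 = 0.68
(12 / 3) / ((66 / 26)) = 52 / 33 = 1.58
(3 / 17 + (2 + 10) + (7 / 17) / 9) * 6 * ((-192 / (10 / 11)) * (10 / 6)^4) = -9680000 / 81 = -119506.17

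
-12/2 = -6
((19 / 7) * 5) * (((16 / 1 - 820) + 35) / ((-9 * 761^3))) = 73055 / 27764798103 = 0.00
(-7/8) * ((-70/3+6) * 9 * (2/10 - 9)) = -6006/5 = -1201.20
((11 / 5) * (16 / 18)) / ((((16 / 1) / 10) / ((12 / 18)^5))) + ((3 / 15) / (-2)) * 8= -6988 / 10935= -0.64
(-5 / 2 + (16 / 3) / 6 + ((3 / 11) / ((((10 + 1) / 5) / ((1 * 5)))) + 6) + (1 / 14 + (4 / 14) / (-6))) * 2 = 10.07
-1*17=-17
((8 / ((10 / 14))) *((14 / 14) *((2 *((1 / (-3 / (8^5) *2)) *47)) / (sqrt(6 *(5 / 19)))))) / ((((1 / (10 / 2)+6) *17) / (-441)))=2113011712 *sqrt(570) / 2635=19145147.32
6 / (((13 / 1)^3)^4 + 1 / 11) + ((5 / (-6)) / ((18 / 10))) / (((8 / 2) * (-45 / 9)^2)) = -21356578027753 / 4613020854251256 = -0.00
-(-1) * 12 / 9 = 4 / 3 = 1.33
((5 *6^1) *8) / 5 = 48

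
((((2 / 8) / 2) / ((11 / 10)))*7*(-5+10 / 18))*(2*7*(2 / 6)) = -4900 / 297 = -16.50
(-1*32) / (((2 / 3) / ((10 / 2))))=-240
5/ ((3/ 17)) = 85/ 3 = 28.33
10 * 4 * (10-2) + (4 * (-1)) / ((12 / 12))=316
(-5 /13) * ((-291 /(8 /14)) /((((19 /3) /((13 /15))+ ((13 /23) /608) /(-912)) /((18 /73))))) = 584520572160 /88444872143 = 6.61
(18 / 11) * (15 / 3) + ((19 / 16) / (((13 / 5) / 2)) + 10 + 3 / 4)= 22703 / 1144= 19.85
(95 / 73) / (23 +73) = 95 / 7008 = 0.01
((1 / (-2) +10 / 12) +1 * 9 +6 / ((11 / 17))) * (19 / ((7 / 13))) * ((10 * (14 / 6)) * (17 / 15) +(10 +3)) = 53838590 / 2079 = 25896.39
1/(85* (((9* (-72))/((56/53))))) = -0.00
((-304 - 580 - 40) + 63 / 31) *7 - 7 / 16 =-3201289 / 496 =-6454.21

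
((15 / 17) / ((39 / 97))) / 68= 485 / 15028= 0.03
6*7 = 42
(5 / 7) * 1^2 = 5 / 7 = 0.71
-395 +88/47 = -18477/47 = -393.13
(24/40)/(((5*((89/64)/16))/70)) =43008/445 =96.65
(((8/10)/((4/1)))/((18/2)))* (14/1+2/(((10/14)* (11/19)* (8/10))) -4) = 353/990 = 0.36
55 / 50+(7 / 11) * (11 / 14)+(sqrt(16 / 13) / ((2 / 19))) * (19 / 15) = 8 / 5+722 * sqrt(13) / 195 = 14.95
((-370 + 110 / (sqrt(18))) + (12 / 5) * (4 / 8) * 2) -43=-2053 / 5 + 55 * sqrt(2) / 3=-384.67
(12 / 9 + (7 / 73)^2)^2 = 460660369 / 255584169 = 1.80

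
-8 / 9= -0.89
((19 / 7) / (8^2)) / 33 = 19 / 14784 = 0.00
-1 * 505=-505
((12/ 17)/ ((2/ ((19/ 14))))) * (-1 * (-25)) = 1425/ 119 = 11.97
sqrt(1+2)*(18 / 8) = 9*sqrt(3) / 4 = 3.90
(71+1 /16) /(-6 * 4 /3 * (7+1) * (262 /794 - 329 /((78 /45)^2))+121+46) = 25428247 /2559970320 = 0.01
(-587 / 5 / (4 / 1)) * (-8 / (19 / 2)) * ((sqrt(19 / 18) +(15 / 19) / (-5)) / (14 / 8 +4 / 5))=-9392 / 6137 +4696 * sqrt(38) / 2907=8.43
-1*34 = -34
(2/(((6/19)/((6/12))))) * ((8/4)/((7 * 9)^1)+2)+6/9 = 1342/189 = 7.10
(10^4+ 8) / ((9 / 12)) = 13344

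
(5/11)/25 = 0.02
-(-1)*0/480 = 0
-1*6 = -6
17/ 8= 2.12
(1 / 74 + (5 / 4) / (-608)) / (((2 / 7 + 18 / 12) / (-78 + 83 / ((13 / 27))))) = 8855259 / 14622400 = 0.61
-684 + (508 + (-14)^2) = 20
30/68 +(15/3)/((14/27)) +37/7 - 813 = -94918/119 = -797.63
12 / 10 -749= -3739 / 5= -747.80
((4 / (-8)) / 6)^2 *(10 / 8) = 5 / 576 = 0.01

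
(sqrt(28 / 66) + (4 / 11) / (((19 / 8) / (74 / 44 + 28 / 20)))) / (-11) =-sqrt(462) / 363 - 5424 / 126445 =-0.10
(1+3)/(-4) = -1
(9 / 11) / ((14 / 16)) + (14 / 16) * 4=683 / 154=4.44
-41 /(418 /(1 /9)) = -41 /3762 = -0.01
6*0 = 0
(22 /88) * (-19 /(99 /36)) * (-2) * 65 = 2470 /11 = 224.55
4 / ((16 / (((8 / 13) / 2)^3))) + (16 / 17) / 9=37600 / 336141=0.11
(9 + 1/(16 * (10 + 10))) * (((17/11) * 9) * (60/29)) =1322379/5104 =259.09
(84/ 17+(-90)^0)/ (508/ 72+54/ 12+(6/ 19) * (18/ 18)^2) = 17271/ 34510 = 0.50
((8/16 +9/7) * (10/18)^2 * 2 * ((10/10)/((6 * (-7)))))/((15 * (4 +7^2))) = -125/3786426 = -0.00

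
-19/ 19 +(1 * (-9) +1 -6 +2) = -13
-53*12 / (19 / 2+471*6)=-24 / 107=-0.22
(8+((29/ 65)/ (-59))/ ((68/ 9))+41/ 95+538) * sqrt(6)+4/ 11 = 4/ 11+2707465157 * sqrt(6)/ 4954820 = 1338.84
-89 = -89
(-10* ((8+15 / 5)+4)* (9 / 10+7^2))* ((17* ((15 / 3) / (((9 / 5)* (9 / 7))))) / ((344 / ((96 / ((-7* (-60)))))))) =-212075 / 1161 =-182.67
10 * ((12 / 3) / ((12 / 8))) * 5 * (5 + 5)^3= 400000 / 3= 133333.33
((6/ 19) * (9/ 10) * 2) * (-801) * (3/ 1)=-129762/ 95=-1365.92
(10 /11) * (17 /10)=17 /11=1.55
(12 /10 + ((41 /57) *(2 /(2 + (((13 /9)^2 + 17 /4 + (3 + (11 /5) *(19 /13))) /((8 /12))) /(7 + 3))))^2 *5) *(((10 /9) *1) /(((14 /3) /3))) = 1.35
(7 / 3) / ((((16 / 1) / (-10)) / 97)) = -3395 / 24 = -141.46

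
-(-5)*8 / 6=20 / 3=6.67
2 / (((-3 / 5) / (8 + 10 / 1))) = -60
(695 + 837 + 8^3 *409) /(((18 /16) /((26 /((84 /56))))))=3250038.52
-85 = -85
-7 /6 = -1.17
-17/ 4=-4.25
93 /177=0.53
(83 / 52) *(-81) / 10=-6723 / 520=-12.93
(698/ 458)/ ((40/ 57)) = 19893/ 9160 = 2.17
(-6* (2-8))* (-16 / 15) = -192 / 5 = -38.40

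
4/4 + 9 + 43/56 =603/56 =10.77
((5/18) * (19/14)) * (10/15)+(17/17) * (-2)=-661/378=-1.75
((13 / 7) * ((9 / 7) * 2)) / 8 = 117 / 196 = 0.60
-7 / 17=-0.41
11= 11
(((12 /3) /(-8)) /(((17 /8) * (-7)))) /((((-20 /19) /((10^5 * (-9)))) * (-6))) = -570000 /119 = -4789.92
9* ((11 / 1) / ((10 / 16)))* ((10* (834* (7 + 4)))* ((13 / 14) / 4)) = 23613876 / 7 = 3373410.86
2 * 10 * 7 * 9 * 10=12600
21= 21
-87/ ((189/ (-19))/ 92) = 50692/ 63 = 804.63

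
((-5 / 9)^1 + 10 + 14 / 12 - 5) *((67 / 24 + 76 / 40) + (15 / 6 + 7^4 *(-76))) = -2211521957 / 2160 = -1023852.76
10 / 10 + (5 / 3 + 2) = 14 / 3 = 4.67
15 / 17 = 0.88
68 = 68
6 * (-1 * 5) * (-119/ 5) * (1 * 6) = 4284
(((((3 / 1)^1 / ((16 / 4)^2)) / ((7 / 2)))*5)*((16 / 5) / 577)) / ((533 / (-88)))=-528 / 2152787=-0.00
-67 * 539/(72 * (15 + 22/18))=-36113/1168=-30.92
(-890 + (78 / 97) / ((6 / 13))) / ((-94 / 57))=4911177 / 9118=538.62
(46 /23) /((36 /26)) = 13 /9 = 1.44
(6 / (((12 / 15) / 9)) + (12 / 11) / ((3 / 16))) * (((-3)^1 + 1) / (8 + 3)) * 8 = -12904 / 121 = -106.64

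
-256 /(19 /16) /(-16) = 256 /19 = 13.47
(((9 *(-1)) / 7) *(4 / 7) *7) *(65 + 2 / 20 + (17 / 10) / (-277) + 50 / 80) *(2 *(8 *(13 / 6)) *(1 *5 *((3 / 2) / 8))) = -85195305 / 7756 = -10984.44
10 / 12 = 0.83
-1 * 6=-6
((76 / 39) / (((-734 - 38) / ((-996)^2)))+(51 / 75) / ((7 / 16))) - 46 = -1118999402 / 439075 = -2548.54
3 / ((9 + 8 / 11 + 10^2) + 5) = 33 / 1262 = 0.03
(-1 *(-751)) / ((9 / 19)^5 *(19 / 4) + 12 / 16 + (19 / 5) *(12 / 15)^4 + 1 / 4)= 1223388387500 / 4349066001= 281.30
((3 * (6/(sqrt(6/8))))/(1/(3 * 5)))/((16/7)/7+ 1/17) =49980 * sqrt(3)/107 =809.05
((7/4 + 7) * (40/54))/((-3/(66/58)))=-1925/783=-2.46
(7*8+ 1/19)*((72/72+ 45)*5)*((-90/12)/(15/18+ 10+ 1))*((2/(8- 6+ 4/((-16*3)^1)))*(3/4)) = -121500/19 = -6394.74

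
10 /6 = 5 /3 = 1.67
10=10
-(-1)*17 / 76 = 17 / 76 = 0.22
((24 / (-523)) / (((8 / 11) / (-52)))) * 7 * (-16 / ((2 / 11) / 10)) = -10570560 / 523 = -20211.40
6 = 6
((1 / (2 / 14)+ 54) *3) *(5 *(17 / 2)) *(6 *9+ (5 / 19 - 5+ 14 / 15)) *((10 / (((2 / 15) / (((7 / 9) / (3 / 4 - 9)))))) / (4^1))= -1298090675 / 1881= -690106.69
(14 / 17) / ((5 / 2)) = 0.33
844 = 844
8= 8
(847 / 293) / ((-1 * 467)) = -847 / 136831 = -0.01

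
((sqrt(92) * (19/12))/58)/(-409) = -0.00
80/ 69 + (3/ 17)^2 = 23741/ 19941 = 1.19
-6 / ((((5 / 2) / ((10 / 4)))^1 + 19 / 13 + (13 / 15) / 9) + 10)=-0.48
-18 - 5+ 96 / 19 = -341 / 19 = -17.95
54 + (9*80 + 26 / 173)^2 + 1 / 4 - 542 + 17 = 62030329277 / 119716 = 518145.69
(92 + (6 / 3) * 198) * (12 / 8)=732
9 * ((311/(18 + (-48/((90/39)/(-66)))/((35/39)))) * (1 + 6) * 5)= 1904875/30094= 63.30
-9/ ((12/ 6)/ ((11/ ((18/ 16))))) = -44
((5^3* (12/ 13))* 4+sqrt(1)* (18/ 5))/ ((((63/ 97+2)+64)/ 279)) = 272740914/ 140075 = 1947.11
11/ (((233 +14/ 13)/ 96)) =13728/ 3043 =4.51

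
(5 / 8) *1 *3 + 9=87 / 8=10.88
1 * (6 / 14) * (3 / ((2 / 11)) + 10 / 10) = 15 / 2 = 7.50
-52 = -52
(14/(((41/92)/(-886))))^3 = -1486102465639493632/68921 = -21562404283737.81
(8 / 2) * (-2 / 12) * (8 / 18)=-8 / 27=-0.30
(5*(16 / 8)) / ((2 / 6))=30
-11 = -11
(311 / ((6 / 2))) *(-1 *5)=-518.33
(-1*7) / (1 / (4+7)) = -77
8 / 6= 4 / 3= 1.33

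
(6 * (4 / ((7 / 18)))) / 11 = 432 / 77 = 5.61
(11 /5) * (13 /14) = 143 /70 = 2.04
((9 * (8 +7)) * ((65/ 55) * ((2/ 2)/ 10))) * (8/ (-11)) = -1404/ 121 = -11.60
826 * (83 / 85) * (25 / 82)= 171395 / 697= 245.90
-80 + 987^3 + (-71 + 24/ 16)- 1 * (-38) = 1923009383/ 2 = 961504691.50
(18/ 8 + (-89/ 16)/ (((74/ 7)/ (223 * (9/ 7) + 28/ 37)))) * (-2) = 6527927/ 21904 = 298.02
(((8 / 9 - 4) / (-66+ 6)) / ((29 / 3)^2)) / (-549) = -7 / 6925635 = -0.00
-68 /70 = -34 /35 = -0.97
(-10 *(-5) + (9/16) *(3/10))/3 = 8027/480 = 16.72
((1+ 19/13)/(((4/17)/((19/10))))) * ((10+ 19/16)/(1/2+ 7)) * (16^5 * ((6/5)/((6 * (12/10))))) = 15156379648/2925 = 5181668.26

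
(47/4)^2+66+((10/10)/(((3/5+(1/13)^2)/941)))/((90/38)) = 3961871/4608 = 859.78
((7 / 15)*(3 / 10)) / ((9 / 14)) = 49 / 225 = 0.22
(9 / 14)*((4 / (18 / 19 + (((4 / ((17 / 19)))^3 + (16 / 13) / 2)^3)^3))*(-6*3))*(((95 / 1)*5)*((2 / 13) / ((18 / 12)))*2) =-1060788123410750750138888559792344808358262692080 / 90810652028210282430100434892879415444097182880817173456063623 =-0.00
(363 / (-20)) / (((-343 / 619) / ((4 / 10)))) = 224697 / 17150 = 13.10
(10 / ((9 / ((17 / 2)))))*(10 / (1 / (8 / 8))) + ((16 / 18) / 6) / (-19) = 48446 / 513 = 94.44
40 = 40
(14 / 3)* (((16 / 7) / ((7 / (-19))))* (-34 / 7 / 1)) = 20672 / 147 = 140.63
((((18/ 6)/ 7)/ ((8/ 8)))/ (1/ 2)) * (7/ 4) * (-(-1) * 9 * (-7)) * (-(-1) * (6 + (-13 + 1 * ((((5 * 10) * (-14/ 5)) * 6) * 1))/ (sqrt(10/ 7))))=-567 + 161217 * sqrt(70)/ 20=66874.91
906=906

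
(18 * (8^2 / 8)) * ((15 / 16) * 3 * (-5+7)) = 810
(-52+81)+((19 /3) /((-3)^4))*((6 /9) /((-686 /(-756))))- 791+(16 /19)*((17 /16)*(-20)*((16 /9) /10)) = -19232918 /25137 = -765.12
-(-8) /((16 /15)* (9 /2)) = 5 /3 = 1.67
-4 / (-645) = 4 / 645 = 0.01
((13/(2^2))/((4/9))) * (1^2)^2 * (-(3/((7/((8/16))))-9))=14391/224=64.25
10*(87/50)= 17.40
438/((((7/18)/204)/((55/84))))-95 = 150344.59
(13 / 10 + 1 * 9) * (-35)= -721 / 2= -360.50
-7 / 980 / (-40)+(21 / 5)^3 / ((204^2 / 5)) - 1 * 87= -28157221 / 323680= -86.99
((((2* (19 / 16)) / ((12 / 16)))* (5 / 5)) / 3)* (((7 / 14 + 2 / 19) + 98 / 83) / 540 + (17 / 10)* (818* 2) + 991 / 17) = 16442802677 / 5485968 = 2997.25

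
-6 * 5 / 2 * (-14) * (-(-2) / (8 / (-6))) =-315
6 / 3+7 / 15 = 37 / 15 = 2.47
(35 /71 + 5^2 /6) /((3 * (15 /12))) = 794 /639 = 1.24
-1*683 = -683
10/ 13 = 0.77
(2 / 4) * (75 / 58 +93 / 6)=487 / 58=8.40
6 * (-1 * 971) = -5826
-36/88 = -9/22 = -0.41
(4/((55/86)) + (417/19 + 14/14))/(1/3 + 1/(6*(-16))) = 2929536/32395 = 90.43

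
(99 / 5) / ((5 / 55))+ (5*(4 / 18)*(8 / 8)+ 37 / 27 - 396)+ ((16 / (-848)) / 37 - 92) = -70874597 / 264735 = -267.72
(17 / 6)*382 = 3247 / 3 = 1082.33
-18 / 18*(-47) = 47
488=488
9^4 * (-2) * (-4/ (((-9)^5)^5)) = -8/ 109418989131512359209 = -0.00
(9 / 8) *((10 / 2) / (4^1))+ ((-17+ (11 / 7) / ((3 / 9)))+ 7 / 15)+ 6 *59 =1154453 / 3360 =343.59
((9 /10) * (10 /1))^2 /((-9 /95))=-855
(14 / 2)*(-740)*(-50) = 259000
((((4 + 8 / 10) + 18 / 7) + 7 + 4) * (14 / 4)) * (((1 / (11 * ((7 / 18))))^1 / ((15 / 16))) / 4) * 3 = 23148 / 1925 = 12.02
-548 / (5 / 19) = -10412 / 5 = -2082.40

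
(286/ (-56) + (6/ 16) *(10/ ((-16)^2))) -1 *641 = -646.09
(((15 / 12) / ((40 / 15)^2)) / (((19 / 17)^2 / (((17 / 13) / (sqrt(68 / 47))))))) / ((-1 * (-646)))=765 * sqrt(799) / 91307008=0.00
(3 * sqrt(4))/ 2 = 3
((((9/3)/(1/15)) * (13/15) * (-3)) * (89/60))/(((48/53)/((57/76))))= -183963/1280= -143.72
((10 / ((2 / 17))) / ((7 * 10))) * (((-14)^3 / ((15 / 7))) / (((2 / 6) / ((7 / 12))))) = -40817 / 15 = -2721.13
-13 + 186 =173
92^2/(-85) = -8464/85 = -99.58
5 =5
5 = 5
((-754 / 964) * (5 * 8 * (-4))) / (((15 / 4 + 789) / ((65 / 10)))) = 784160 / 764211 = 1.03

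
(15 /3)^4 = 625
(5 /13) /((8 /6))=15 /52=0.29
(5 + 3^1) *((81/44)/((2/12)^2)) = 5832/11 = 530.18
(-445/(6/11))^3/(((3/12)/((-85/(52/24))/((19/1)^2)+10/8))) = -2512921482259375/1013688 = -2478989079.74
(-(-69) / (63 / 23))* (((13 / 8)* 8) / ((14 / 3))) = 6877 / 98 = 70.17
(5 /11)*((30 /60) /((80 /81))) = 81 /352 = 0.23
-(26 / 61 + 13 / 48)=-2041 / 2928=-0.70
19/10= 1.90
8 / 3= 2.67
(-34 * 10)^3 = -39304000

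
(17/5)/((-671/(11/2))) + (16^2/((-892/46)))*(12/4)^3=-48491471/136030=-356.48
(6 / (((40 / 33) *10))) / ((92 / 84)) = 2079 / 4600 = 0.45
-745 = -745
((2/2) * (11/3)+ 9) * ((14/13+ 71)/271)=35606/10569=3.37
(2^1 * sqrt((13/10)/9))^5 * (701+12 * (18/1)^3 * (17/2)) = 80520388 * sqrt(130)/6075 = 151123.24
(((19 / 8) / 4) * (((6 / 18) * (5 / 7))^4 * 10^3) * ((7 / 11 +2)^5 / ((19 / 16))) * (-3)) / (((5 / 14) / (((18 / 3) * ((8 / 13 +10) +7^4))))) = -160761258074750000 / 6463137681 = -24873562.35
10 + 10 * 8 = 90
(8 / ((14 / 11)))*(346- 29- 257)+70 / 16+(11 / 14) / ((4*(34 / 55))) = 381.84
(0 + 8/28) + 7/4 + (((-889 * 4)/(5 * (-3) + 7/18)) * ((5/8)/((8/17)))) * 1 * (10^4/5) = 4760609991/7364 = 646470.67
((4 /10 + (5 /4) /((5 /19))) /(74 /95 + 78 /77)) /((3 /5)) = 753445 /157296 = 4.79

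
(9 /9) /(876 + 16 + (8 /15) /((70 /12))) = 175 /156116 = 0.00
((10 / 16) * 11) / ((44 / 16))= 5 / 2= 2.50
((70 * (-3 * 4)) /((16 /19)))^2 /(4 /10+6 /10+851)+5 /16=663515 /568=1168.16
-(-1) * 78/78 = 1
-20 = -20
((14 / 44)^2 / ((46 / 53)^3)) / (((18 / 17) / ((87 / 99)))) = 3596421689 / 27983710656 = 0.13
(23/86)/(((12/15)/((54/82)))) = 3105/14104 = 0.22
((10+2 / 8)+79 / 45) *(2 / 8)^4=2161 / 46080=0.05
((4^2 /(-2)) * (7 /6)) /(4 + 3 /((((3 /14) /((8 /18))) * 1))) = -21 /23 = -0.91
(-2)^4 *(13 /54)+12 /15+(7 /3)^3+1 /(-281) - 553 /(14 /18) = -8771179 /12645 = -693.65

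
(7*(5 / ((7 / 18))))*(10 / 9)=100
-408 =-408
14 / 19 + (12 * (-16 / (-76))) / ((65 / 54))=3502 / 1235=2.84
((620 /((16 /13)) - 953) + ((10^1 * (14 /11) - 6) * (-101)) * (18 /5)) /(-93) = 212321 /6820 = 31.13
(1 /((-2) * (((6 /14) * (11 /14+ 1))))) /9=-49 /675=-0.07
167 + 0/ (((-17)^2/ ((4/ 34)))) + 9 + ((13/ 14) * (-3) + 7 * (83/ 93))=233659/ 1302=179.46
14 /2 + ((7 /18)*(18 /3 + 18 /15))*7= 133 /5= 26.60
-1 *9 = -9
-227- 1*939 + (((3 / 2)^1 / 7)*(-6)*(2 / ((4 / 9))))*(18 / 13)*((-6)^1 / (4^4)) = -13579381 / 11648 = -1165.81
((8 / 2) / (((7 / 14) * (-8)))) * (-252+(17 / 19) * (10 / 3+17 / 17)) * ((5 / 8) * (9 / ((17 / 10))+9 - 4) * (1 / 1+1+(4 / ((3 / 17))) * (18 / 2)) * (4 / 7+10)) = 6737371625 / 1938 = 3476455.95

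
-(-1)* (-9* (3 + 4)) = -63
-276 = -276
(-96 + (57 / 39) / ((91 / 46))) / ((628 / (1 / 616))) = -56347 / 228820592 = -0.00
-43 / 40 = -1.08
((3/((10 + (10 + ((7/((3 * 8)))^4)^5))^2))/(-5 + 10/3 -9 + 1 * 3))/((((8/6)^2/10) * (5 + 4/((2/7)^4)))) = -363606959060229164788780142420271560231931640303017000960/39993533434846277655900308474364530419833221689046510489711467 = -0.00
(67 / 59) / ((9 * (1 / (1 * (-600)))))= -13400 / 177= -75.71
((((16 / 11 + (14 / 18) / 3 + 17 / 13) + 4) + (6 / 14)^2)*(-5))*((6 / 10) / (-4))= 1363139 / 252252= 5.40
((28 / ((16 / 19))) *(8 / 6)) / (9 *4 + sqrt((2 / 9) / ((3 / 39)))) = 7182 / 5819 - 133 *sqrt(26) / 11638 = 1.18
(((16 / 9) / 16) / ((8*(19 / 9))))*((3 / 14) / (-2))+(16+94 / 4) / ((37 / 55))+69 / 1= 20111617 / 157472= 127.72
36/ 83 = 0.43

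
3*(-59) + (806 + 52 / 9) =5713 / 9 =634.78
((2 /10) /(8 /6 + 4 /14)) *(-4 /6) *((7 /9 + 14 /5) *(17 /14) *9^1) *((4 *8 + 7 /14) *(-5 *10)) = 10465 /2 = 5232.50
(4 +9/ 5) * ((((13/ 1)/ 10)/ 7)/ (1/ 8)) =1508/ 175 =8.62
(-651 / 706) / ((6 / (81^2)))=-1423737 / 1412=-1008.31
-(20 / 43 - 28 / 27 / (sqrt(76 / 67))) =-20 / 43+14 *sqrt(1273) / 513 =0.51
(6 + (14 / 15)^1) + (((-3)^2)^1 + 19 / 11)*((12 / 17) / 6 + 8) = 263708 / 2805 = 94.01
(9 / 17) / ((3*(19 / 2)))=6 / 323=0.02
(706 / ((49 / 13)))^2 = 35083.58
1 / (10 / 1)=1 / 10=0.10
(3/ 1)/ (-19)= -3/ 19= -0.16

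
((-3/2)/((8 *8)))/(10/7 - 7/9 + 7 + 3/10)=-945/320576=-0.00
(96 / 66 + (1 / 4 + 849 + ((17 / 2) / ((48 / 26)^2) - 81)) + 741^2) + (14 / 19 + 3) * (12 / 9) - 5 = 132387050665 / 240768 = 549853.18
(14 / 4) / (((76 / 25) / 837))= 146475 / 152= 963.65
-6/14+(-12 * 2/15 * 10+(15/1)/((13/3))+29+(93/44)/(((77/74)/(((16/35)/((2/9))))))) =20.21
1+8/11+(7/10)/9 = 1787/990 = 1.81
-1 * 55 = -55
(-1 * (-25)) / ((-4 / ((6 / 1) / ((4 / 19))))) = -1425 / 8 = -178.12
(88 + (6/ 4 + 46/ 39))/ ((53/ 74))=261701/ 2067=126.61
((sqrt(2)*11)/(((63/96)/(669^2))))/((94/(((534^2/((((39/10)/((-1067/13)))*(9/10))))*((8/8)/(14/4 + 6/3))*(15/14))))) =-40348313990688000*sqrt(2)/389207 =-146608701448.12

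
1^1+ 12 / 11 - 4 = -21 / 11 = -1.91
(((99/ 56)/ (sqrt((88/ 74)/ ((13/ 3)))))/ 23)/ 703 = 3* sqrt(15873)/ 1810928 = 0.00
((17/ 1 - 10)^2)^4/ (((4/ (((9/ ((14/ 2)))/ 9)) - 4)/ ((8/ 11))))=5764801/ 33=174690.94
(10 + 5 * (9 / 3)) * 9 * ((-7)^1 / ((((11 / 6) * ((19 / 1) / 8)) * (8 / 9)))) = -85050 / 209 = -406.94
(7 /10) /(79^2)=7 /62410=0.00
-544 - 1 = -545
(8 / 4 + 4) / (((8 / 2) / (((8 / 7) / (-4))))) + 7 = 6.57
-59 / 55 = -1.07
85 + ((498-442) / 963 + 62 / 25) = 2107481 / 24075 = 87.54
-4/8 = -1/2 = -0.50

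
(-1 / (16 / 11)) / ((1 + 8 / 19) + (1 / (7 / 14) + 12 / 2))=-209 / 2864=-0.07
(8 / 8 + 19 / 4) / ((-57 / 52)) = -299 / 57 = -5.25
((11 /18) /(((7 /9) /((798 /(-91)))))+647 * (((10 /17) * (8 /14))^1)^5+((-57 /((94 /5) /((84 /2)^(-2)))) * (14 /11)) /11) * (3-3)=0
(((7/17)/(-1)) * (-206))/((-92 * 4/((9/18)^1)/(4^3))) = -7.38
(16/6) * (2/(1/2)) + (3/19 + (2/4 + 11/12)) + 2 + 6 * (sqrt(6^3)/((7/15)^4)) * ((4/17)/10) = 3247/228 + 729000 * sqrt(6)/40817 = 57.99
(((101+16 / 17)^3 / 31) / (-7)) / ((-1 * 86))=5204699837 / 91686406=56.77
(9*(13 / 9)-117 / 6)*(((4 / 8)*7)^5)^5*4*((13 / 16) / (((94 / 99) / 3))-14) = 299775773896584394101892745 / 25232932864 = 11880338108626150.47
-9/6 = -3/2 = -1.50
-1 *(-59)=59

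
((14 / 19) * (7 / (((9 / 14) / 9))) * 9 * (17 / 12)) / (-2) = -17493 / 38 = -460.34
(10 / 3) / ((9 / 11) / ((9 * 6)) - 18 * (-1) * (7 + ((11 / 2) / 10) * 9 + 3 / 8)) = 2200 / 146431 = 0.02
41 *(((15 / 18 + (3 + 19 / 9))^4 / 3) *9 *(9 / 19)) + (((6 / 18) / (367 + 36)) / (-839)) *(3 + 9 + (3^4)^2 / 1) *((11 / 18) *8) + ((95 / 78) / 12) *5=72751.50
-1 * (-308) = 308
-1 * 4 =-4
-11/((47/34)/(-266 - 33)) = 111826/47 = 2379.28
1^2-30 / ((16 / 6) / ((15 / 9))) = -71 / 4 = -17.75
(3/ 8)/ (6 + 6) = 0.03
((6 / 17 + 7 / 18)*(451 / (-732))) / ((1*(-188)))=102377 / 42110496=0.00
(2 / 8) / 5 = 1 / 20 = 0.05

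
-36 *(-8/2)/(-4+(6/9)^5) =-8748/235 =-37.23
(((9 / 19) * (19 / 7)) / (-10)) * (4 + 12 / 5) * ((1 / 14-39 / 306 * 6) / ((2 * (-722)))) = -594 / 1503565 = -0.00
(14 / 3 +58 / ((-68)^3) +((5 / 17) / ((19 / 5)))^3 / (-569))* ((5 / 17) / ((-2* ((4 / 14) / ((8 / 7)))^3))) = -42948757982135 / 977890010073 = -43.92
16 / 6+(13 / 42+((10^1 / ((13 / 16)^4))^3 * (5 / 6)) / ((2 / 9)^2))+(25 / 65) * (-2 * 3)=203875.37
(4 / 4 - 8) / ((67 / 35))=-245 / 67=-3.66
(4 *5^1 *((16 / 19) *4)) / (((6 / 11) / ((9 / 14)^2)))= 47520 / 931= 51.04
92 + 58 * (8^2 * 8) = 29788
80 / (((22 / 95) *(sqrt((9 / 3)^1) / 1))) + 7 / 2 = 7 / 2 + 3800 *sqrt(3) / 33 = 202.95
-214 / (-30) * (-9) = -321 / 5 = -64.20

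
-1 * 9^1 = -9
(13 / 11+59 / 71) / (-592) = -393 / 115588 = -0.00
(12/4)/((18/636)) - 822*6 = -4826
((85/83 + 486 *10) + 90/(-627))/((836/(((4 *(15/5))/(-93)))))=-84321695/112391213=-0.75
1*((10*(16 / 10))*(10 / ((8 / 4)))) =80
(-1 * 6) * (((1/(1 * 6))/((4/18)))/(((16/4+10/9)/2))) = -81/46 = -1.76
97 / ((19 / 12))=1164 / 19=61.26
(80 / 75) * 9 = 9.60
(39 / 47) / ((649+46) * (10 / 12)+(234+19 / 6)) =117 / 115103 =0.00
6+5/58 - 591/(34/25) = -211237/493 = -428.47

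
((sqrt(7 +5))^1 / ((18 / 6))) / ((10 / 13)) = 1.50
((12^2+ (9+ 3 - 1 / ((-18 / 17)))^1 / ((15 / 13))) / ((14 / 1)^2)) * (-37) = -221519 / 7560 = -29.30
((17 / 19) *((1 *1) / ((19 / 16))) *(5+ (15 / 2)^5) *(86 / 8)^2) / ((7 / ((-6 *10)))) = -51159564975 / 2888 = -17714530.81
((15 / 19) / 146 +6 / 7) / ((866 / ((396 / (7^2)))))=1658151 / 205995853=0.01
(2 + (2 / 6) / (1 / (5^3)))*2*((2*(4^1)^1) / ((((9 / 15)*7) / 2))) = 20960 / 63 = 332.70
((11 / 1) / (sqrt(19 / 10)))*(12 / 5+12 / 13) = 2376*sqrt(190) / 1235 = 26.52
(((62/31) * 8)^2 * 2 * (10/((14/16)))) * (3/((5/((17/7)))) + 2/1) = 991232/49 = 20229.22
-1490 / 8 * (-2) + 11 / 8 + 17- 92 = 2391 / 8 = 298.88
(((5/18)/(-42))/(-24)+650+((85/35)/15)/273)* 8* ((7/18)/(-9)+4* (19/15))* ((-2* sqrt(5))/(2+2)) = -1679587788523* sqrt(5)/128595600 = -29205.30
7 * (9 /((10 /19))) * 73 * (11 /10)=961191 /100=9611.91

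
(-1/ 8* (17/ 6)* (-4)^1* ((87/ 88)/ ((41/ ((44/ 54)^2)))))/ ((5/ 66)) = 59653/ 199260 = 0.30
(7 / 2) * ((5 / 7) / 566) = 5 / 1132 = 0.00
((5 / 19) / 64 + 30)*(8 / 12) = 36485 / 1824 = 20.00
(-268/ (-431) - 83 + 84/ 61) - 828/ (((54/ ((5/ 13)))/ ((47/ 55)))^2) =-3528740845606/ 43547597379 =-81.03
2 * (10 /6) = 10 /3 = 3.33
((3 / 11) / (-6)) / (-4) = 1 / 88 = 0.01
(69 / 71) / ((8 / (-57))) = -3933 / 568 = -6.92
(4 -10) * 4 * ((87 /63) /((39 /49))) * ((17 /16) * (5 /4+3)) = -58667 /312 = -188.04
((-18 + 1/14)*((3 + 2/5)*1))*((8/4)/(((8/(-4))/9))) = 38403/70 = 548.61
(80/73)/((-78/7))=-280/2847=-0.10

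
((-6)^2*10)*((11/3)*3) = 3960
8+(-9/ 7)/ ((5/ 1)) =271/ 35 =7.74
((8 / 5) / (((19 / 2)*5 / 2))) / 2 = 16 / 475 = 0.03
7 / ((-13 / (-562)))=3934 / 13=302.62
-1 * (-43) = 43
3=3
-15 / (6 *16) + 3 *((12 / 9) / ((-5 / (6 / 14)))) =-559 / 1120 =-0.50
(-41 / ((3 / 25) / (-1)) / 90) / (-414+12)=-205 / 21708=-0.01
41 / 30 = 1.37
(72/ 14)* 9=324/ 7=46.29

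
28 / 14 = 2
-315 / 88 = -3.58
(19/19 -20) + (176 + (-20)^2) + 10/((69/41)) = 38843/69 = 562.94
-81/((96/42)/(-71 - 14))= 48195/16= 3012.19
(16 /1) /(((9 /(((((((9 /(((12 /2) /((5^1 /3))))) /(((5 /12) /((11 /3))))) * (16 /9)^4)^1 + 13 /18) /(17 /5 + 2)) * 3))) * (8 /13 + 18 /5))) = 3760979300 /72807417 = 51.66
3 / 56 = 0.05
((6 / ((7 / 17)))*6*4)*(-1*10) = -24480 / 7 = -3497.14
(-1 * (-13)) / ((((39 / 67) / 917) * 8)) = 61439 / 24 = 2559.96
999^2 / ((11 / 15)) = 14970015 / 11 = 1360910.45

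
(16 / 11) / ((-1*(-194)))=8 / 1067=0.01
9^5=59049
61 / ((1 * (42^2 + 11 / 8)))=488 / 14123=0.03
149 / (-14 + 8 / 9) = -1341 / 118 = -11.36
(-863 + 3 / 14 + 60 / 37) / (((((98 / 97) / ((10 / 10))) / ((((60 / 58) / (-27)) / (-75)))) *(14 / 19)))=-822130969 / 1391187420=-0.59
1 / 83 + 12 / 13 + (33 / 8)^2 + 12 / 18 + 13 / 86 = 167194711 / 8908224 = 18.77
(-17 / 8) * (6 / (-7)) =51 / 28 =1.82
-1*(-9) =9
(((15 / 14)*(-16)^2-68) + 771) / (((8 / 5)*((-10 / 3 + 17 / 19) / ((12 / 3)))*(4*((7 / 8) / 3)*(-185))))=1169811 / 252007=4.64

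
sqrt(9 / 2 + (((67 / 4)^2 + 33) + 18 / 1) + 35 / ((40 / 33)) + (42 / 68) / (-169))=sqrt(285179743) / 884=19.10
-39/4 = -9.75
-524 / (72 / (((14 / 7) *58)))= -7598 / 9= -844.22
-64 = -64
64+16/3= 208/3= 69.33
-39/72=-13/24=-0.54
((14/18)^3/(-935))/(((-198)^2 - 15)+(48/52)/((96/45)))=-5096/396865562445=-0.00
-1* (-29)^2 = -841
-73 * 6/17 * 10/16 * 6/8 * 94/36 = -31.53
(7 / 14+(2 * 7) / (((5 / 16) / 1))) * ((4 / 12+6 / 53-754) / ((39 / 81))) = -97697151 / 1378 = -70897.79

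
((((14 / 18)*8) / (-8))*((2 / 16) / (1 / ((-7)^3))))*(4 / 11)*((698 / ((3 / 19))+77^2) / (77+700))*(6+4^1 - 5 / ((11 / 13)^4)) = 39.77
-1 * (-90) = 90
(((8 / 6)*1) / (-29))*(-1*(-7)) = -28 / 87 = -0.32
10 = 10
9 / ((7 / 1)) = 9 / 7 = 1.29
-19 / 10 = -1.90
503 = 503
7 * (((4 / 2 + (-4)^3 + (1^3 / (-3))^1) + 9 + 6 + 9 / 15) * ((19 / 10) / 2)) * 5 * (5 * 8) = -186466 / 3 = -62155.33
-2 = -2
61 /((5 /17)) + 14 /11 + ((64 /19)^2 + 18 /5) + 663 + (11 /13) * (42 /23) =1054543038 /1187329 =888.16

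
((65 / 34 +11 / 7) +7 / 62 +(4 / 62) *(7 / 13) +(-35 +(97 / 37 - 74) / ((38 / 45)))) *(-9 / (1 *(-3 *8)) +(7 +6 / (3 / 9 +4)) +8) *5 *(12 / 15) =-102412327761 / 13181324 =-7769.50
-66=-66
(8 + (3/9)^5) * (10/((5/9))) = 3890/27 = 144.07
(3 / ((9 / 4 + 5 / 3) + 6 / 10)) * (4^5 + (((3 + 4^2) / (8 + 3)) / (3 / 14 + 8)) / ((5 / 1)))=233174376 / 342815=680.18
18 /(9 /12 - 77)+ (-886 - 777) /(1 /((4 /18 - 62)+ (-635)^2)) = -1840413904483 /2745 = -670460438.79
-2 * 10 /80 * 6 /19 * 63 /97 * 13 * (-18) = 22113 /1843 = 12.00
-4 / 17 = -0.24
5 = 5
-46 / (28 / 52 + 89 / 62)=-37076 / 1591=-23.30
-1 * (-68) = 68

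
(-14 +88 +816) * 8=7120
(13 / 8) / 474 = 13 / 3792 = 0.00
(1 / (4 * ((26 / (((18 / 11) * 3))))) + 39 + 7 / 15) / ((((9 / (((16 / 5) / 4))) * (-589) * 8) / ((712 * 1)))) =-30173581 / 56853225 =-0.53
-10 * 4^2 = -160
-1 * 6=-6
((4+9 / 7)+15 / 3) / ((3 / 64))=1536 / 7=219.43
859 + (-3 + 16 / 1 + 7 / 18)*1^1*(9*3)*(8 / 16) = 4159 / 4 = 1039.75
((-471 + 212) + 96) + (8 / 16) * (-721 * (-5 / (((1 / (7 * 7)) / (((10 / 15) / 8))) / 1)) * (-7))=-1240427 / 24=-51684.46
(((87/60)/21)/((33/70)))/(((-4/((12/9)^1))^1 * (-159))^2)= 0.00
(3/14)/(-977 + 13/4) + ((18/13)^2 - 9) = -32637219/4607785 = -7.08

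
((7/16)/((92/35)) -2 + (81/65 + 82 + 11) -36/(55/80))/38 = 42150727/39994240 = 1.05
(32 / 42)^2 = 256 / 441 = 0.58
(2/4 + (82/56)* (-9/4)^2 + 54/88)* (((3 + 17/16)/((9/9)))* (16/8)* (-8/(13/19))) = -3991805/4928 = -810.03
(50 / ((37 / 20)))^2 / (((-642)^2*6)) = 125000 / 423189387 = 0.00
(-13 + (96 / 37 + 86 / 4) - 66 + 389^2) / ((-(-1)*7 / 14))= 11193691 / 37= 302532.19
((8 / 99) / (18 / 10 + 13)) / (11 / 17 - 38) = -68 / 465201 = -0.00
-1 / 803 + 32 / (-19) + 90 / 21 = 277705 / 106799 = 2.60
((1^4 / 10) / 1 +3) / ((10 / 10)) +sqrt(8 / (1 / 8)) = 111 / 10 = 11.10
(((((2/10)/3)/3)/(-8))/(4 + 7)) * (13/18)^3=-2197/23094720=-0.00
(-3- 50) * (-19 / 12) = 1007 / 12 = 83.92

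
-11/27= -0.41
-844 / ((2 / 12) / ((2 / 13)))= -10128 / 13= -779.08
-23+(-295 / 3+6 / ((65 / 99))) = -112.19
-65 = -65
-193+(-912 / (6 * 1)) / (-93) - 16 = -207.37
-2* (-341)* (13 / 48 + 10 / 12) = 18073 / 24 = 753.04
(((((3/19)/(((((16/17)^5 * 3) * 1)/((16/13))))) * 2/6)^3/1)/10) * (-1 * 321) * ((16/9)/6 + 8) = -0.01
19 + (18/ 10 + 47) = 339/ 5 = 67.80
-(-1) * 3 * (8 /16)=1.50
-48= -48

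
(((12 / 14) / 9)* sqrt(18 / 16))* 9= 0.91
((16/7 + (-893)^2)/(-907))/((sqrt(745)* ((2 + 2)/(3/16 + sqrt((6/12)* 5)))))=-5582159* sqrt(298)/7568008 - 16746477* sqrt(745)/302720320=-14.24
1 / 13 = 0.08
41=41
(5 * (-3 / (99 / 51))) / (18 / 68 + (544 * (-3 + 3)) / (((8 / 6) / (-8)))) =-2890 / 99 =-29.19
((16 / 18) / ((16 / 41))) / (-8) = -41 / 144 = -0.28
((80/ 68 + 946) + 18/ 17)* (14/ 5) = 45136/ 17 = 2655.06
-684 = -684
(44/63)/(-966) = -22/30429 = -0.00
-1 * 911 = -911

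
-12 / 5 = -2.40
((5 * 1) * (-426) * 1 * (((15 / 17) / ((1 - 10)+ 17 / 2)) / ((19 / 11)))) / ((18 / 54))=2108700 / 323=6528.48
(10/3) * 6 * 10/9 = 200/9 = 22.22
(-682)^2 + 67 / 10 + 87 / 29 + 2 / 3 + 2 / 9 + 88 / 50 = 209311357 / 450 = 465136.35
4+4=8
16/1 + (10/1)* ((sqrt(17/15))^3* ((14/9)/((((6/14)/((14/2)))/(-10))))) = -3049.47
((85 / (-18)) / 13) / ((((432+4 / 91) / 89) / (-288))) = 211820 / 9829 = 21.55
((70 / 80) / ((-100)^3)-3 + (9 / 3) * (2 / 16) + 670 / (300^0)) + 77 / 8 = 5415999993 / 8000000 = 677.00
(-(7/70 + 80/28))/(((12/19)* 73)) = -1311/20440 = -0.06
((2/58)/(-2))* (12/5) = -6/145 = -0.04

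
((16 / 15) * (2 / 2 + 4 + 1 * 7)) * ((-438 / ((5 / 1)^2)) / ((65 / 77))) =-2158464 / 8125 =-265.66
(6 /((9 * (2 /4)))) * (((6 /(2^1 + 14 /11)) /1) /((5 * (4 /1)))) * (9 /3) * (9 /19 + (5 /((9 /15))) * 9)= 27.67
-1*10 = -10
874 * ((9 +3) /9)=1165.33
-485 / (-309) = 485 / 309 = 1.57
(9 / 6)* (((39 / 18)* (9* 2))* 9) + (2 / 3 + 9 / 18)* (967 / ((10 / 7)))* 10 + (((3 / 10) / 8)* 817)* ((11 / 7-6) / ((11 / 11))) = 13923817 / 1680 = 8287.99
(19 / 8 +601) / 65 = 4827 / 520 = 9.28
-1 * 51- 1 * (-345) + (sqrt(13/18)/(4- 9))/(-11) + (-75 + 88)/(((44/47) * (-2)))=sqrt(26)/330 + 25261/88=287.07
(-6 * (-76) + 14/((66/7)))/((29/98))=1479506/957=1545.98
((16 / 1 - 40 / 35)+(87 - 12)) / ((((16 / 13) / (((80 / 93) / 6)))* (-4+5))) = 40885 / 3906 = 10.47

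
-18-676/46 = -752/23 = -32.70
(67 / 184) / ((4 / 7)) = 469 / 736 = 0.64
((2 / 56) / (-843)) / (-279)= 1 / 6585516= 0.00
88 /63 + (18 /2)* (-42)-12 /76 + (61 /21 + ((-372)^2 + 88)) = 165303478 /1197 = 138098.14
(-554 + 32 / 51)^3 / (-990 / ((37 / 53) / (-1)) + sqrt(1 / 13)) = -119469.92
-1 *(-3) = 3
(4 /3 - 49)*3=-143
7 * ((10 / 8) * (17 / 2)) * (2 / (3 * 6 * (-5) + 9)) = -595 / 324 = -1.84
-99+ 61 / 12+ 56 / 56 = -1115 / 12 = -92.92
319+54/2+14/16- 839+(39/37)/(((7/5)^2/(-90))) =-7839781/14504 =-540.53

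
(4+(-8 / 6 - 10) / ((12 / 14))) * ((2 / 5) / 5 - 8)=1826 / 25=73.04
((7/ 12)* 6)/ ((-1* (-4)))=7/ 8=0.88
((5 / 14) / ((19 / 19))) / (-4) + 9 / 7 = 67 / 56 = 1.20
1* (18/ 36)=1/ 2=0.50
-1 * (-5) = 5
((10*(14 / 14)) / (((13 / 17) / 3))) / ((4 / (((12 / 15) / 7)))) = 102 / 91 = 1.12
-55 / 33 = -5 / 3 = -1.67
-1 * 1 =-1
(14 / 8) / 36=7 / 144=0.05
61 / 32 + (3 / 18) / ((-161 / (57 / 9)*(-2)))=1.91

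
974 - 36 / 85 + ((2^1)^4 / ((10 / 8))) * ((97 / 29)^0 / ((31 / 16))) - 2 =2577512 / 2635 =978.18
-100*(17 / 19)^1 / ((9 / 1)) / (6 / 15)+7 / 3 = -3851 / 171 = -22.52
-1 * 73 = -73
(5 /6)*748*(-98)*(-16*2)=5864320 /3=1954773.33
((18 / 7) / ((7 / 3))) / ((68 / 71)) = 1917 / 1666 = 1.15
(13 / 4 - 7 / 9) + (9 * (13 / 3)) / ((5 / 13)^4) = 40155269 / 22500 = 1784.68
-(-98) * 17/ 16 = 833/ 8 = 104.12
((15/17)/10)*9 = 27/34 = 0.79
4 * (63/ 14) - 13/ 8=131/ 8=16.38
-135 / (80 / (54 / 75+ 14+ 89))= -175.03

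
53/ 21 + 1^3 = 74/ 21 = 3.52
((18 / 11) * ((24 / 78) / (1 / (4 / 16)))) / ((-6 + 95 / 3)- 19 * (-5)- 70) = 27 / 10868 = 0.00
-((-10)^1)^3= 1000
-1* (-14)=14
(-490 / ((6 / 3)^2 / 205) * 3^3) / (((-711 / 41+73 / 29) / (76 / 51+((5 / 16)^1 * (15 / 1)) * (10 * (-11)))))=-16105842085725 / 684896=-23515748.50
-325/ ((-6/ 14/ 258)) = 195650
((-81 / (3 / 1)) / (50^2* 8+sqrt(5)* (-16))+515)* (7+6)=16737402565 / 2499992-351* sqrt(5) / 24999920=6694.98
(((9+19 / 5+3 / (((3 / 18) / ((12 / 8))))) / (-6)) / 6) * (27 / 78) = -199 / 520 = -0.38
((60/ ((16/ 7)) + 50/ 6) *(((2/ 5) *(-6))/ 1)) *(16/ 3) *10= -13280/ 3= -4426.67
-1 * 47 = -47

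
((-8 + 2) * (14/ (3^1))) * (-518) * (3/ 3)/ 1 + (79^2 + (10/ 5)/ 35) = 726077/ 35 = 20745.06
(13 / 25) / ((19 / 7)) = 91 / 475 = 0.19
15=15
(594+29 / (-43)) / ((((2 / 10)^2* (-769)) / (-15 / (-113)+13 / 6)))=-994369175 / 22419426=-44.35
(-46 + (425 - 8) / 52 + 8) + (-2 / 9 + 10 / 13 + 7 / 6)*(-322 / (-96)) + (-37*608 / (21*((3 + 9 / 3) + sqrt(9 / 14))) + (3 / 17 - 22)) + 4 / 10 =-2388579841 / 10501920 + 22496*sqrt(14) / 3465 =-203.15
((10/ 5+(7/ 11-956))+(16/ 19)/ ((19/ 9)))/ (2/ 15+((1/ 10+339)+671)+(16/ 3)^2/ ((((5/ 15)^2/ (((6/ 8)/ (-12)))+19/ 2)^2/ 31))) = -0.93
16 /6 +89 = 275 /3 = 91.67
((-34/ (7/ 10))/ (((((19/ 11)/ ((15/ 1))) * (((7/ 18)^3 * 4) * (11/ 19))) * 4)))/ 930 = -61965/ 74431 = -0.83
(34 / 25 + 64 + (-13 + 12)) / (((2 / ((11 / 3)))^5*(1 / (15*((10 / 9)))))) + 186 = 261300563 / 11664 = 22402.31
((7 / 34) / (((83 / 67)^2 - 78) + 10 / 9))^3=-22618847086211943 / 1109012209398581393972312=-0.00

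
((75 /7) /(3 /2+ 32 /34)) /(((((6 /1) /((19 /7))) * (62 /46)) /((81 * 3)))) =45131175 /126077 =357.97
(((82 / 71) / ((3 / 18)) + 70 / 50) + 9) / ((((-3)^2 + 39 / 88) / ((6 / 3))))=1082752 / 295005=3.67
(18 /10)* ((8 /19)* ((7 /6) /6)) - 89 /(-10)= 1719 /190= 9.05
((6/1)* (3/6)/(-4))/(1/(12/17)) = -9/17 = -0.53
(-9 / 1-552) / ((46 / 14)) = -3927 / 23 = -170.74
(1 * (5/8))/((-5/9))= -9/8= -1.12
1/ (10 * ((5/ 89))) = 89/ 50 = 1.78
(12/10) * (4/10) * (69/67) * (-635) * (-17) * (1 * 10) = 3575304/67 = 53362.75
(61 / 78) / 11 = 0.07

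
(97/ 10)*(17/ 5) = 32.98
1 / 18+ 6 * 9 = 973 / 18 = 54.06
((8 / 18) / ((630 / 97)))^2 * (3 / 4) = 9409 / 2679075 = 0.00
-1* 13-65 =-78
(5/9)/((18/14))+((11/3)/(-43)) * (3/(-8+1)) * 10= 19445/24381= 0.80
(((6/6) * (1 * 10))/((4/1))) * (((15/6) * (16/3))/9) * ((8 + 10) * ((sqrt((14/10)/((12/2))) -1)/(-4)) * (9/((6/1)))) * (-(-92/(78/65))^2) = -1322500/9 + 132250 * sqrt(210)/27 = -75963.53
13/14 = 0.93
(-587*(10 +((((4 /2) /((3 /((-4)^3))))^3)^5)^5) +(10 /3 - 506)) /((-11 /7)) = -451319257367626805101770086134807115676161754372621470835229605660694351049295499490745561015646668262427368696121517530765414008675861761220316639305664406310894 /6690934664846934800316523918807474377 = -67452348584239450544229180000000000000000000000000000000000000000000000000000000000000000000000000000000000000000000000000000.00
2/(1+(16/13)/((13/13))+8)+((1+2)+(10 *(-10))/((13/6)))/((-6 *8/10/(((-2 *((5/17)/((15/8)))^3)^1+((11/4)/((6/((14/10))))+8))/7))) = 11.28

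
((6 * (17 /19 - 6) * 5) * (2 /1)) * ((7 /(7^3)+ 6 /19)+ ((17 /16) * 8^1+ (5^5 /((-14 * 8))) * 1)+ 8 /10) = 5595.04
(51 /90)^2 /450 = 289 /405000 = 0.00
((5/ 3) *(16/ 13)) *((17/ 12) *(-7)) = -2380/ 117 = -20.34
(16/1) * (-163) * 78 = -203424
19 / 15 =1.27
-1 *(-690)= 690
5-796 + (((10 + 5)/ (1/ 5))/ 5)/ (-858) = -226231/ 286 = -791.02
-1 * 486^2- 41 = -236237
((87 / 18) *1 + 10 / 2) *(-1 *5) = -49.17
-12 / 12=-1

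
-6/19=-0.32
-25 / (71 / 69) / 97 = -0.25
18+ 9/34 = 621/34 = 18.26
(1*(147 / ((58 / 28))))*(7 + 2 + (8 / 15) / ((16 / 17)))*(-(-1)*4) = 393764 / 145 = 2715.61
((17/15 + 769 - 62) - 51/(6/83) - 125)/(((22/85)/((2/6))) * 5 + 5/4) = -124814/5235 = -23.84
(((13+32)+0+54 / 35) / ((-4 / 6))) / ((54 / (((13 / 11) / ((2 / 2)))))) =-2353 / 1540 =-1.53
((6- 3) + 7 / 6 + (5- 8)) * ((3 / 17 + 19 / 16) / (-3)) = -2597 / 4896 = -0.53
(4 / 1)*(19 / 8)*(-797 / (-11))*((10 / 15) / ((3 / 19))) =287717 / 99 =2906.23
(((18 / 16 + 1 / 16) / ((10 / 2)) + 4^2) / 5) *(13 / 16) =16887 / 6400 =2.64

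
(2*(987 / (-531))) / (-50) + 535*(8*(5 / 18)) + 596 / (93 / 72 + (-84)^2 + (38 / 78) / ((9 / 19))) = 1189.05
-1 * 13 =-13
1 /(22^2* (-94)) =-1 /45496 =-0.00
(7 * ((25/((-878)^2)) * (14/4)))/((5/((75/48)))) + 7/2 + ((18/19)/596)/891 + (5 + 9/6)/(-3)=9220070861065/6913756409472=1.33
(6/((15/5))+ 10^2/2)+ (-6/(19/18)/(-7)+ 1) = 7157/133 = 53.81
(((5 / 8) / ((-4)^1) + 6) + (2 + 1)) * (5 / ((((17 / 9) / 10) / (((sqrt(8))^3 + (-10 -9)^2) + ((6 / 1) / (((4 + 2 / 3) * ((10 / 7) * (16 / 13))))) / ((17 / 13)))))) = 63675 * sqrt(2) / 17 + 12524121135 / 147968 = 89937.80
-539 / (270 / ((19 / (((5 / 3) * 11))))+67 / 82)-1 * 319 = -130727949 / 407173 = -321.06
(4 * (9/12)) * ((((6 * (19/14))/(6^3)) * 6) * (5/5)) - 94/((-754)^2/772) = 2192475/3979612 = 0.55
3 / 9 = 1 / 3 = 0.33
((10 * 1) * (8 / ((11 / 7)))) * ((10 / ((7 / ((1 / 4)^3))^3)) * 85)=2125 / 4415488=0.00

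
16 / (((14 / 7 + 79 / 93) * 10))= 744 / 1325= 0.56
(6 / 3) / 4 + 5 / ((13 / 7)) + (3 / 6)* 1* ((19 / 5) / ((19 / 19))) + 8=851 / 65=13.09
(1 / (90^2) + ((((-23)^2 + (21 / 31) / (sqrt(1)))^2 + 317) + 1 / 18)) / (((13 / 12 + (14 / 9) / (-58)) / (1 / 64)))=63404464160219 / 15263755200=4153.92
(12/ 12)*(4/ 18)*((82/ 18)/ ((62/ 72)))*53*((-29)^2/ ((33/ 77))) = 102339608/ 837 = 122269.54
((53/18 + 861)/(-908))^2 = 241833601/267126336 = 0.91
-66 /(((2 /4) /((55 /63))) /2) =-4840 /21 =-230.48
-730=-730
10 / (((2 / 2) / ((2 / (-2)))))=-10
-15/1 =-15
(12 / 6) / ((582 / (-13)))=-13 / 291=-0.04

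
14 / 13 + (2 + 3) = 79 / 13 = 6.08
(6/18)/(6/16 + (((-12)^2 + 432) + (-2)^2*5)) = 8/14313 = 0.00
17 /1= 17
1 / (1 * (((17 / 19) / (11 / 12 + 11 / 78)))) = 1045 / 884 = 1.18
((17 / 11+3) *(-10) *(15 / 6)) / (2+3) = -250 / 11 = -22.73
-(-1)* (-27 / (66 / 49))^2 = 194481 / 484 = 401.82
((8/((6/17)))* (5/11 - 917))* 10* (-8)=54846080/33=1662002.42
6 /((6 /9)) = 9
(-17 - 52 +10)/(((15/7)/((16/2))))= -3304/15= -220.27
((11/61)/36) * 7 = 77/2196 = 0.04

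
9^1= 9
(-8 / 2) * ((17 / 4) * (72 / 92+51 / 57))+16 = -5469 / 437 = -12.51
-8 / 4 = -2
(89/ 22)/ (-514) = -89/ 11308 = -0.01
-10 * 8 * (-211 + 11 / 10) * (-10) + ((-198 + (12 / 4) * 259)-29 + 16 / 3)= -502094 / 3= -167364.67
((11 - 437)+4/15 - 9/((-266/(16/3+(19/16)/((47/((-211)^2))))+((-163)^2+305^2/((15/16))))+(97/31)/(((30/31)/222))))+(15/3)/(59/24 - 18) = -1647741464994548047/3867437302182030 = -426.06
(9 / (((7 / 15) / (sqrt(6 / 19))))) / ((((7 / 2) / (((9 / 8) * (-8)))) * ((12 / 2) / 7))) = -405 * sqrt(114) / 133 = -32.51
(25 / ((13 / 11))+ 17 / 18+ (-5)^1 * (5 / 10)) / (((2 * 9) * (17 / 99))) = 25223 / 3978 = 6.34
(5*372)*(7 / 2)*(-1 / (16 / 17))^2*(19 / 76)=940695 / 512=1837.29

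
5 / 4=1.25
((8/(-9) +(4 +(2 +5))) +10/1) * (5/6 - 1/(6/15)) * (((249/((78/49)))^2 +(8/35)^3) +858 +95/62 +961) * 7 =-4275240899951807/693119700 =-6168113.39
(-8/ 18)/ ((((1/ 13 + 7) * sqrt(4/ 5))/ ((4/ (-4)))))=13 * sqrt(5)/ 414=0.07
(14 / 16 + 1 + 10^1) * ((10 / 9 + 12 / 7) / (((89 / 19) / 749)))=193135 / 36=5364.86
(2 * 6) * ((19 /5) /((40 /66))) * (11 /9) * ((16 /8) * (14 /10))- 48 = 26186 /125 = 209.49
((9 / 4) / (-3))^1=-3 / 4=-0.75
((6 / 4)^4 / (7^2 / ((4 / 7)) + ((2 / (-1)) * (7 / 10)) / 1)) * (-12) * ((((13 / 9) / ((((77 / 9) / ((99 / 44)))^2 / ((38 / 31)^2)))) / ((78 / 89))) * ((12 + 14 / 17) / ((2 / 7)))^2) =-112702293994005 / 453535900664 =-248.50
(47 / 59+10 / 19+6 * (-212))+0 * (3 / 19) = -1424429 / 1121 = -1270.68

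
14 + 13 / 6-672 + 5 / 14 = -13765 / 21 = -655.48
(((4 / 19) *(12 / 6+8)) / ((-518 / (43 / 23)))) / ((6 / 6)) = -860 / 113183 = -0.01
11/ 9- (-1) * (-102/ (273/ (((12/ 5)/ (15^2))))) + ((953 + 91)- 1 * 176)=88986217/ 102375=869.22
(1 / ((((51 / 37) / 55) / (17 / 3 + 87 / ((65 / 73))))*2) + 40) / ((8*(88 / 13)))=4181713 / 107712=38.82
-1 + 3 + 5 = 7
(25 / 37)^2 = 0.46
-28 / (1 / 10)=-280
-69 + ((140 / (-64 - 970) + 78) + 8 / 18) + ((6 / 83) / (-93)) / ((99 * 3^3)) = 3009136271 / 323248563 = 9.31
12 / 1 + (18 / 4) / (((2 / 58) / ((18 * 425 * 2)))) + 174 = 1996836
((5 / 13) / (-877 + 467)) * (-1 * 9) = 0.01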